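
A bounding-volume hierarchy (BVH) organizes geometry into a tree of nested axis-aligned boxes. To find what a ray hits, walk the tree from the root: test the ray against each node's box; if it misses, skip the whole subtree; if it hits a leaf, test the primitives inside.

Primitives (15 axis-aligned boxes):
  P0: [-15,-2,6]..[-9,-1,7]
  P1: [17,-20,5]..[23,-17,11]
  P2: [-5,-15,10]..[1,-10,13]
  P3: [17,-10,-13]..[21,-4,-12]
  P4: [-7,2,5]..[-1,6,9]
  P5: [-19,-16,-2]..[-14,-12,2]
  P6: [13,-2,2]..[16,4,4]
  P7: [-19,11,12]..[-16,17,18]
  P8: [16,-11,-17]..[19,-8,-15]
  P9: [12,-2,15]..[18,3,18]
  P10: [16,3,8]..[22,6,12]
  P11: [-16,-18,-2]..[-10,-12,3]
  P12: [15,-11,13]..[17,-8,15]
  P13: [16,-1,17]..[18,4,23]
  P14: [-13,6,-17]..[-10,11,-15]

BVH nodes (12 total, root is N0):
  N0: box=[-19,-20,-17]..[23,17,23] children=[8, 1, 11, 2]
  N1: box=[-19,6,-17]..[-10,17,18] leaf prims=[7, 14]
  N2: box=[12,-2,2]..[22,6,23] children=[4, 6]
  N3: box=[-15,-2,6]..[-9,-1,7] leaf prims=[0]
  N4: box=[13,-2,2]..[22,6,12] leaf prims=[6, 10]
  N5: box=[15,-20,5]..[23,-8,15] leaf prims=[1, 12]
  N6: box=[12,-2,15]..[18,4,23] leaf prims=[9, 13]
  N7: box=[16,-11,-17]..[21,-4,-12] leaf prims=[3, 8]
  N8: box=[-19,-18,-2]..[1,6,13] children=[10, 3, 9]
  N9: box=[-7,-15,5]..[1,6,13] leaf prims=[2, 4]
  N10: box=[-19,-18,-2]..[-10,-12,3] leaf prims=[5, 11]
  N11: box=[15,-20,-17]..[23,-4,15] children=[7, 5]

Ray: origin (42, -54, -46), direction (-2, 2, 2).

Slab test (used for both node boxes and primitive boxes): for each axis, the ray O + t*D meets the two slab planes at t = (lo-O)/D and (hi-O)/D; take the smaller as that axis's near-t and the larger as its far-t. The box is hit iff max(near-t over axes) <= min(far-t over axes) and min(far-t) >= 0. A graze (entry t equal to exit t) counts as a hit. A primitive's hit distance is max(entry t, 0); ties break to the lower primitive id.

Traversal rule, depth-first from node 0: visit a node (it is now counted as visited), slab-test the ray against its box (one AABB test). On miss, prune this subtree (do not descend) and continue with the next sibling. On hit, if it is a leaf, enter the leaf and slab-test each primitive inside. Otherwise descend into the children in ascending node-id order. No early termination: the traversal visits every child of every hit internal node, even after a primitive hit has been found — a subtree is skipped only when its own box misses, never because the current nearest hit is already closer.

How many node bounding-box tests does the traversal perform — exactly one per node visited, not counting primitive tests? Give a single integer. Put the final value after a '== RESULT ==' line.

Trace the traversal:
N0 x:[19/2,61/2] y:[17,71/2] z:[29/2,69/2] -> hit [17,61/2], descend [1, 2, 8, 11]
  N1 x:[26,61/2] y:[30,71/2] z:[29/2,32] -> hit [30,61/2] leaf, test {P7(miss), P14(miss)}
  N2 x:[10,15] y:[26,30] z:[24,69/2] -> miss, prune
  N8 x:[41/2,61/2] y:[18,30] z:[22,59/2] -> hit [22,59/2], descend [3, 9, 10]
    N3 x:[51/2,57/2] y:[26,53/2] z:[26,53/2] -> hit [26,53/2] leaf, test {P0@t=26}
    N9 x:[41/2,49/2] y:[39/2,30] z:[51/2,59/2] -> miss, prune
    N10 x:[26,61/2] y:[18,21] z:[22,49/2] -> miss, prune
  N11 x:[19/2,27/2] y:[17,25] z:[29/2,61/2] -> miss, prune

order=[0, 1, 2, 8, 3, 9, 10, 11]  |boxes|=8  |leaves|=2  hit=P0

== RESULT ==
8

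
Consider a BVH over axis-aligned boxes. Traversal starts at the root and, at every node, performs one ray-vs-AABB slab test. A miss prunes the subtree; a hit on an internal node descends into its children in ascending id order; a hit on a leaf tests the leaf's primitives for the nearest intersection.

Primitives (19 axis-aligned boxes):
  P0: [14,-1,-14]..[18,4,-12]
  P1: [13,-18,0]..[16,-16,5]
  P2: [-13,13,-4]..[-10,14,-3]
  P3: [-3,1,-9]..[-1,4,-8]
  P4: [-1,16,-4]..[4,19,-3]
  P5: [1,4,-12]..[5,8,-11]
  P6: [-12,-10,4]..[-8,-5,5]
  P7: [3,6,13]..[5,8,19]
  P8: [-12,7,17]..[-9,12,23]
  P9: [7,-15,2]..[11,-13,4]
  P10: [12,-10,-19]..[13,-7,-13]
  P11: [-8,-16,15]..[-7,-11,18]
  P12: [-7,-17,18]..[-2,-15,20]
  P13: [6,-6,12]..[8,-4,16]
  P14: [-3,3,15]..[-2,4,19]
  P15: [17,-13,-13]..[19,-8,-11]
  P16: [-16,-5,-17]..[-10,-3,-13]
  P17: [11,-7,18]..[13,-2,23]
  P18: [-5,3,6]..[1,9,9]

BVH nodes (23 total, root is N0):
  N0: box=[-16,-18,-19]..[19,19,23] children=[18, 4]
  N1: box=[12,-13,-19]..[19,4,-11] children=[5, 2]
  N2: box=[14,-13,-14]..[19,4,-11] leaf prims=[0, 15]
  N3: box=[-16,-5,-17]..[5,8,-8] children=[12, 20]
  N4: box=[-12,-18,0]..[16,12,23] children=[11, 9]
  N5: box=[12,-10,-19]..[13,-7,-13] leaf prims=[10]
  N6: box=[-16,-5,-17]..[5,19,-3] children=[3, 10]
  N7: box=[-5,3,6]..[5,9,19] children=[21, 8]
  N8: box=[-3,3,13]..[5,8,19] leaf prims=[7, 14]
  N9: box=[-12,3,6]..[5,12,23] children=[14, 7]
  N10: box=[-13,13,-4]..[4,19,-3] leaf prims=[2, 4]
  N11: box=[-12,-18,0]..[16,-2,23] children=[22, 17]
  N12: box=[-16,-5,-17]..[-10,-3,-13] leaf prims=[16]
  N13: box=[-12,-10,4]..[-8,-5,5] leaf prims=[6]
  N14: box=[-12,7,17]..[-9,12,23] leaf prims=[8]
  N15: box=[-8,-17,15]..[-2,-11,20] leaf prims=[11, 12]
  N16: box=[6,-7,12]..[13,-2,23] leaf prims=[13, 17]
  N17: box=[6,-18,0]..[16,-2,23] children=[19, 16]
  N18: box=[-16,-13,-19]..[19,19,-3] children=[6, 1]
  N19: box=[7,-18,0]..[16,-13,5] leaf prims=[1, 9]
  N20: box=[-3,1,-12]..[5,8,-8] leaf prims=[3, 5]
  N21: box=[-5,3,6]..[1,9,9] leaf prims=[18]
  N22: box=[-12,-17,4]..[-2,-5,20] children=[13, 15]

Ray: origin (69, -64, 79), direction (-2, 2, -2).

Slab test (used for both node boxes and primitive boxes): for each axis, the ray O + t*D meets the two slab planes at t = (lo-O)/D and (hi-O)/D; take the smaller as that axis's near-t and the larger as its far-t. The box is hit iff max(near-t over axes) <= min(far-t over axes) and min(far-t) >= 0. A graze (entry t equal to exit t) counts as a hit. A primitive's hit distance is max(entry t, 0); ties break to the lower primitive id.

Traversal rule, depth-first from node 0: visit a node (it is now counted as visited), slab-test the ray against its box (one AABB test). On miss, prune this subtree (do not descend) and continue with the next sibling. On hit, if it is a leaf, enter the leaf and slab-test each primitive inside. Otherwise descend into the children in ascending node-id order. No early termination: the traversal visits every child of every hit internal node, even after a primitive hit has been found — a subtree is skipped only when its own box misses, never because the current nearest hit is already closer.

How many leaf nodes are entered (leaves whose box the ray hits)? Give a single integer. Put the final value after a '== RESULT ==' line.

Trace the traversal:
N0 x:[25,85/2] y:[23,83/2] z:[28,49] -> hit [28,83/2], descend [4, 18]
  N4 x:[53/2,81/2] y:[23,38] z:[28,79/2] -> hit [28,38], descend [9, 11]
    N9 x:[32,81/2] y:[67/2,38] z:[28,73/2] -> hit [67/2,73/2], descend [7, 14]
      N7 x:[32,37] y:[67/2,73/2] z:[30,73/2] -> hit [67/2,73/2], descend [8, 21]
        N8 x:[32,36] y:[67/2,36] z:[30,33] -> miss, prune
        N21 x:[34,37] y:[67/2,73/2] z:[35,73/2] -> hit [35,73/2] leaf, test {P18@t=35}
      N14 x:[39,81/2] y:[71/2,38] z:[28,31] -> miss, prune
    N11 x:[53/2,81/2] y:[23,31] z:[28,79/2] -> hit [28,31], descend [17, 22]
      N17 x:[53/2,63/2] y:[23,31] z:[28,79/2] -> hit [28,31], descend [16, 19]
        N16 x:[28,63/2] y:[57/2,31] z:[28,67/2] -> hit [57/2,31] leaf, test {P13(miss), P17@t=57/2}
        N19 x:[53/2,31] y:[23,51/2] z:[37,79/2] -> miss, prune
      N22 x:[71/2,81/2] y:[47/2,59/2] z:[59/2,75/2] -> miss, prune
  N18 x:[25,85/2] y:[51/2,83/2] z:[41,49] -> hit [41,83/2], descend [1, 6]
    N1 x:[25,57/2] y:[51/2,34] z:[45,49] -> miss, prune
    N6 x:[32,85/2] y:[59/2,83/2] z:[41,48] -> hit [41,83/2], descend [3, 10]
      N3 x:[32,85/2] y:[59/2,36] z:[87/2,48] -> miss, prune
      N10 x:[65/2,41] y:[77/2,83/2] z:[41,83/2] -> hit [41,41] leaf, test {P2(miss), P4(miss)}

order=[0, 4, 9, 7, 8, 21, 14, 11, 17, 16, 19, 22, 18, 1, 6, 3, 10]  |boxes|=17  |leaves|=3  hit=P17

== RESULT ==
3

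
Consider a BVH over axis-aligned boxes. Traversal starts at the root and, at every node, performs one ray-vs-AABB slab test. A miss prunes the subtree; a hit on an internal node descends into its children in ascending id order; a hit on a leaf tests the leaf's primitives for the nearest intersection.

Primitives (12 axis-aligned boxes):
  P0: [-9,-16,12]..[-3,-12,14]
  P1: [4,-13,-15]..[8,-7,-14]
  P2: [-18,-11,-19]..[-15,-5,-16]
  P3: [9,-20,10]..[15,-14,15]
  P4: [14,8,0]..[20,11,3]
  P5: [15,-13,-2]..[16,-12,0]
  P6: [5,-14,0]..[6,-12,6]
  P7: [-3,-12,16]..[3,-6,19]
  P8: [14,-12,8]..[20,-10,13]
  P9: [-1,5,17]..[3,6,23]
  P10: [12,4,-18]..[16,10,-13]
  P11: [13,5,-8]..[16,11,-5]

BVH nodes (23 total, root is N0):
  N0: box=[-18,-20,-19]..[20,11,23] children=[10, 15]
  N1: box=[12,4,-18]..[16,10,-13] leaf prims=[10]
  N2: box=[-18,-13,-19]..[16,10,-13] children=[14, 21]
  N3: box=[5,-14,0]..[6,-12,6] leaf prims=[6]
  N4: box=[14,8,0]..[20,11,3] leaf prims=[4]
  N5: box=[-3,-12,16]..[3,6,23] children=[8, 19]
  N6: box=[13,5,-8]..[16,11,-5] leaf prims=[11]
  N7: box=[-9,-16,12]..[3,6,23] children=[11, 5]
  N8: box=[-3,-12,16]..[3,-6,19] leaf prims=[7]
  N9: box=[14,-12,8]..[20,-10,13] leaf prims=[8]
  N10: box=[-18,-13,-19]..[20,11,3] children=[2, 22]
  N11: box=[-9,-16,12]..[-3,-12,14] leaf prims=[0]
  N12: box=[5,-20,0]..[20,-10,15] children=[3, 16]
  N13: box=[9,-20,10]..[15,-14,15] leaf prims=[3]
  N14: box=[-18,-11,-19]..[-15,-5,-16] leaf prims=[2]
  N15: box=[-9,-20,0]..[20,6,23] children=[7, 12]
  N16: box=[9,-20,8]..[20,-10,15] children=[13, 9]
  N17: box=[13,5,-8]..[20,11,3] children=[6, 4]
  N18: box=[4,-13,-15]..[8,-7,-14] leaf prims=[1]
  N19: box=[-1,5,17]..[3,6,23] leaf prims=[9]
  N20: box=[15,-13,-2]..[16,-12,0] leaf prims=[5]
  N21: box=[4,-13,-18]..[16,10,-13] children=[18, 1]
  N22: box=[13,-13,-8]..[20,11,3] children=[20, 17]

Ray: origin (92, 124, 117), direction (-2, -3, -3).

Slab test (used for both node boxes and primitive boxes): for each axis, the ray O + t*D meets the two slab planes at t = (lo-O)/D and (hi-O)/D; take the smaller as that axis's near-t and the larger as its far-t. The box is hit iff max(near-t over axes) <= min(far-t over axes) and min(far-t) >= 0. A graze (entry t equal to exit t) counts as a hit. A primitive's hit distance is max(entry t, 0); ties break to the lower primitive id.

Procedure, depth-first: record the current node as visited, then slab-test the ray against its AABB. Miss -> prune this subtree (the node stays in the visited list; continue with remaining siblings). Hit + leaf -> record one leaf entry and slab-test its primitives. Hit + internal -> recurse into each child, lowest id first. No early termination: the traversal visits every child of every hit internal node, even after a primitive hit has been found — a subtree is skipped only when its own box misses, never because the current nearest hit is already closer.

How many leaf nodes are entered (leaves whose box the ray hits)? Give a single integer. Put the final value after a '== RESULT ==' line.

Traverse from the root:
N0 x:[36,55] y:[113/3,48] z:[94/3,136/3] -> hit [113/3,136/3], descend [10, 15]
  N10 x:[36,55] y:[113/3,137/3] z:[38,136/3] -> hit [38,136/3], descend [2, 22]
    N2 x:[38,55] y:[38,137/3] z:[130/3,136/3] -> hit [130/3,136/3], descend [14, 21]
      N14 x:[107/2,55] y:[43,45] z:[133/3,136/3] -> miss, prune
      N21 x:[38,44] y:[38,137/3] z:[130/3,45] -> hit [130/3,44], descend [1, 18]
        N1 x:[38,40] y:[38,40] z:[130/3,45] -> miss, prune
        N18 x:[42,44] y:[131/3,137/3] z:[131/3,44] -> hit [131/3,44] leaf, test {P1@t=131/3}
    N22 x:[36,79/2] y:[113/3,137/3] z:[38,125/3] -> hit [38,79/2], descend [17, 20]
      N17 x:[36,79/2] y:[113/3,119/3] z:[38,125/3] -> hit [38,79/2], descend [4, 6]
        N4 x:[36,39] y:[113/3,116/3] z:[38,39] -> hit [38,116/3] leaf, test {P4@t=38}
        N6 x:[38,79/2] y:[113/3,119/3] z:[122/3,125/3] -> miss, prune
      N20 x:[38,77/2] y:[136/3,137/3] z:[39,119/3] -> miss, prune
  N15 x:[36,101/2] y:[118/3,48] z:[94/3,39] -> miss, prune

order=[0, 10, 2, 14, 21, 1, 18, 22, 17, 4, 6, 20, 15]  |boxes|=13  |leaves|=2  hit=P4

== RESULT ==
2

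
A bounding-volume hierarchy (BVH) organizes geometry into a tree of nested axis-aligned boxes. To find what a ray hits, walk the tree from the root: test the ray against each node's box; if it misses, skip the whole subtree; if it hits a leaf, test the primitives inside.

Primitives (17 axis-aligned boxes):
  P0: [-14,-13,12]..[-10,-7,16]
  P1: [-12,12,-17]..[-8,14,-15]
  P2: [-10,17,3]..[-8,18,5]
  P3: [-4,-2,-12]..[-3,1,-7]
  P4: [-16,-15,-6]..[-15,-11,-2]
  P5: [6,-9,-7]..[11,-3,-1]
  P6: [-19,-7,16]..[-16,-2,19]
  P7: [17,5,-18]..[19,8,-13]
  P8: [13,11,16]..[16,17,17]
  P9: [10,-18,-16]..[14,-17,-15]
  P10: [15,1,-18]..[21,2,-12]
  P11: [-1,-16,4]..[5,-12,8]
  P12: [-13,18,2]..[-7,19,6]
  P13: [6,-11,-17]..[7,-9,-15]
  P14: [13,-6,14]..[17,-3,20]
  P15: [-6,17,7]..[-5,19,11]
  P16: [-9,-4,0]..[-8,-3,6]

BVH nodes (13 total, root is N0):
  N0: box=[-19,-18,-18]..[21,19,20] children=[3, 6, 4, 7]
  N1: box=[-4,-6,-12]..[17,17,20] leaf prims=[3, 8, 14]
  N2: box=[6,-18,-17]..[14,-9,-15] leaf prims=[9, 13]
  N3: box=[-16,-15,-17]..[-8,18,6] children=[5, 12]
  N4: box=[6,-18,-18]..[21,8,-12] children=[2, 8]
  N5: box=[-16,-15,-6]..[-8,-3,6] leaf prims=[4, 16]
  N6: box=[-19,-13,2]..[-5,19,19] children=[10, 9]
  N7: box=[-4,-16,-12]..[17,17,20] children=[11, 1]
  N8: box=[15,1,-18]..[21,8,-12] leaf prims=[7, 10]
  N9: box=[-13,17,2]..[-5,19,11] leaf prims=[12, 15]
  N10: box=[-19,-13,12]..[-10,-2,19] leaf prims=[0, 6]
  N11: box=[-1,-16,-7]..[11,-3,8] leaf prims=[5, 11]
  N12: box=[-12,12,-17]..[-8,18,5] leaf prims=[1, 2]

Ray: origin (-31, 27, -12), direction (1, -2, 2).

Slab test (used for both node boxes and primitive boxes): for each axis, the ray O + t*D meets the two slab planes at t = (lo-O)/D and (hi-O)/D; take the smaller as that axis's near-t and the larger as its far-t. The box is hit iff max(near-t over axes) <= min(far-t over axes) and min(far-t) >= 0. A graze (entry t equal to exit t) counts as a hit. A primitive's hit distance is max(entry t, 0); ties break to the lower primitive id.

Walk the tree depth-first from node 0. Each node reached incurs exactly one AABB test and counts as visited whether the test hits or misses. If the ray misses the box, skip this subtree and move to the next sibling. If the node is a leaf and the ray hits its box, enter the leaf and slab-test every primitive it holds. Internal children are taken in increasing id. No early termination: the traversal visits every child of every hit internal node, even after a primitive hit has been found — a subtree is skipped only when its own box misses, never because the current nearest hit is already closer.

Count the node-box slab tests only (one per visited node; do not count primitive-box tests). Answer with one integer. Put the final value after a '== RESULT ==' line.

Traverse from the root:
N0 x:[12,52] y:[4,45/2] z:[-3,16] -> hit [12,16], descend [3, 4, 6, 7]
  N3 x:[15,23] y:[9/2,21] z:[-5/2,9] -> miss, prune
  N4 x:[37,52] y:[19/2,45/2] z:[-3,0] -> miss, prune
  N6 x:[12,26] y:[4,20] z:[7,31/2] -> hit [12,31/2], descend [9, 10]
    N9 x:[18,26] y:[4,5] z:[7,23/2] -> miss, prune
    N10 x:[12,21] y:[29/2,20] z:[12,31/2] -> hit [29/2,31/2] leaf, test {P0(miss), P6@t=29/2}
  N7 x:[27,48] y:[5,43/2] z:[0,16] -> miss, prune

7 AABB tests over nodes [0, 3, 4, 6, 9, 10, 7]; 1 leaf entered; closest P6.

== RESULT ==
7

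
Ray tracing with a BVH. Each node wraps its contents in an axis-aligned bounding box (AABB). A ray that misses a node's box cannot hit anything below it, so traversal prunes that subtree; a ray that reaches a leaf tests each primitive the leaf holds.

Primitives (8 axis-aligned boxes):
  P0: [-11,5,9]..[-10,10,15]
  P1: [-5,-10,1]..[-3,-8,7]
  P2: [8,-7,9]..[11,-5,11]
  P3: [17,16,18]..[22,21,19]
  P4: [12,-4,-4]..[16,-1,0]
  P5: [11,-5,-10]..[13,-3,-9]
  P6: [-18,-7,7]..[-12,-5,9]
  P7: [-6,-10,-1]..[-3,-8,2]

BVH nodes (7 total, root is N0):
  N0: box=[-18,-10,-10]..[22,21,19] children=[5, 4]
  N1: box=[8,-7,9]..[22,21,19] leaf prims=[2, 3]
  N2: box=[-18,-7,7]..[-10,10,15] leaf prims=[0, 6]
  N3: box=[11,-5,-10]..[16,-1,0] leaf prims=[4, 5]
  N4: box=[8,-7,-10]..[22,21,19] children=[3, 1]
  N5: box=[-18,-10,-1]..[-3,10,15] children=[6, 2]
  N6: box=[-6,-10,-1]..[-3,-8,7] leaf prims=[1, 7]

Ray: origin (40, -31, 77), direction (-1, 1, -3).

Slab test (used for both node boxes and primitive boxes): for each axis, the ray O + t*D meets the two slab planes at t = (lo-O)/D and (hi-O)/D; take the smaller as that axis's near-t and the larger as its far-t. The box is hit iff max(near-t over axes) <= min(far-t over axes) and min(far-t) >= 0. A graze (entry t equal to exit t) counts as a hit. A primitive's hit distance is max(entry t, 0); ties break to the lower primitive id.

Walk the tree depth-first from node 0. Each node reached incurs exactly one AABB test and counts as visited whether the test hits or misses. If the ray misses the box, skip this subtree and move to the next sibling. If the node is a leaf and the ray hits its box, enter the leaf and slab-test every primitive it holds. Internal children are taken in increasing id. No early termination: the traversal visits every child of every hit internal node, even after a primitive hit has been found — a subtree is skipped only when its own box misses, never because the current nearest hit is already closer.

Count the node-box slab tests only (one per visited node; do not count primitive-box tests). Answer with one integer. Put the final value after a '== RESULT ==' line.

Traverse from the root:
N0 x:[18,58] y:[21,52] z:[58/3,29] -> hit [21,29], descend [4, 5]
  N4 x:[18,32] y:[24,52] z:[58/3,29] -> hit [24,29], descend [1, 3]
    N1 x:[18,32] y:[24,52] z:[58/3,68/3] -> miss, prune
    N3 x:[24,29] y:[26,30] z:[77/3,29] -> hit [26,29] leaf, test {P4@t=27, P5(miss)}
  N5 x:[43,58] y:[21,41] z:[62/3,26] -> miss, prune

5 AABB tests over nodes [0, 4, 1, 3, 5]; 1 leaf entered; closest P4.

== RESULT ==
5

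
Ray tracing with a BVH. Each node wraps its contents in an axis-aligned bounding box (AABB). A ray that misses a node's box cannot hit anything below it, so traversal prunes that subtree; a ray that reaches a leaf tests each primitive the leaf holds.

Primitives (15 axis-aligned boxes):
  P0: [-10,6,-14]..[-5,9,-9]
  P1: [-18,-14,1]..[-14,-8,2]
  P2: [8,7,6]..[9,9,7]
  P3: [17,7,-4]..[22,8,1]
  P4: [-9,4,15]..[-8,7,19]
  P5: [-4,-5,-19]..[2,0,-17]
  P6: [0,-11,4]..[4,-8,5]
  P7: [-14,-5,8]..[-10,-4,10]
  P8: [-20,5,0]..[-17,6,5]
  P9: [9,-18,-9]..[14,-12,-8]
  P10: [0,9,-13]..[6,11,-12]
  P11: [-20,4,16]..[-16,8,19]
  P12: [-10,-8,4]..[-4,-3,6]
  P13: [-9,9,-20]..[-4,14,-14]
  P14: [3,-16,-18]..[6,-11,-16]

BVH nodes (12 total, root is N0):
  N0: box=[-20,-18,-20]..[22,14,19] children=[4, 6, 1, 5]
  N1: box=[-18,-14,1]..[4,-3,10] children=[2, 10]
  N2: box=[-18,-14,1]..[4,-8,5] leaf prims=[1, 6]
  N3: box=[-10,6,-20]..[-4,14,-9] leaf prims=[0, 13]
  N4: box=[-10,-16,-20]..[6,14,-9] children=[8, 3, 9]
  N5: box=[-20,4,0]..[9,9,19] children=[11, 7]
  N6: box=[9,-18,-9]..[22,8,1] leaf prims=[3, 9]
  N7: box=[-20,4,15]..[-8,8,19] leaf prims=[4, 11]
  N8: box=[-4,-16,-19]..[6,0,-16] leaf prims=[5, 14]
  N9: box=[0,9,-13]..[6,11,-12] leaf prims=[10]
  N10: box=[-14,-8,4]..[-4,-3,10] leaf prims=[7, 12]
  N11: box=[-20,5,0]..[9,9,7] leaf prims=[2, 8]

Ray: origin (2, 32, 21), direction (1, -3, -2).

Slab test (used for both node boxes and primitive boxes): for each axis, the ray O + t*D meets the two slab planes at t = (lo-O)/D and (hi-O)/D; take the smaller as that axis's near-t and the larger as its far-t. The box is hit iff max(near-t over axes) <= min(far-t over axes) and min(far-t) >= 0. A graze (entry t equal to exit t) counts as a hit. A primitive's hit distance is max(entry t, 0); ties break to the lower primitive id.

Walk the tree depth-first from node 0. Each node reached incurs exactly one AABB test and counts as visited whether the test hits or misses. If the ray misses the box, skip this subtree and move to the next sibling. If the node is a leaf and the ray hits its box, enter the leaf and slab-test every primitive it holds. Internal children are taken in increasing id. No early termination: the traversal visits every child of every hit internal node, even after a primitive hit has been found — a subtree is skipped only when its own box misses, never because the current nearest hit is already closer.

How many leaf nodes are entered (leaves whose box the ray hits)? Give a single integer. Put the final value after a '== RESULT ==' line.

Traverse from the root:
N0 x:[-22,20] y:[6,50/3] z:[1,41/2] -> hit [6,50/3], descend [1, 4, 5, 6]
  N1 x:[-20,2] y:[35/3,46/3] z:[11/2,10] -> miss, prune
  N4 x:[-12,4] y:[6,16] z:[15,41/2] -> miss, prune
  N5 x:[-22,7] y:[23/3,28/3] z:[1,21/2] -> miss, prune
  N6 x:[7,20] y:[8,50/3] z:[10,15] -> hit [10,15] leaf, test {P3(miss), P9(miss)}

order=[0, 1, 4, 5, 6]  |boxes|=5  |leaves|=1  hit=miss

== RESULT ==
1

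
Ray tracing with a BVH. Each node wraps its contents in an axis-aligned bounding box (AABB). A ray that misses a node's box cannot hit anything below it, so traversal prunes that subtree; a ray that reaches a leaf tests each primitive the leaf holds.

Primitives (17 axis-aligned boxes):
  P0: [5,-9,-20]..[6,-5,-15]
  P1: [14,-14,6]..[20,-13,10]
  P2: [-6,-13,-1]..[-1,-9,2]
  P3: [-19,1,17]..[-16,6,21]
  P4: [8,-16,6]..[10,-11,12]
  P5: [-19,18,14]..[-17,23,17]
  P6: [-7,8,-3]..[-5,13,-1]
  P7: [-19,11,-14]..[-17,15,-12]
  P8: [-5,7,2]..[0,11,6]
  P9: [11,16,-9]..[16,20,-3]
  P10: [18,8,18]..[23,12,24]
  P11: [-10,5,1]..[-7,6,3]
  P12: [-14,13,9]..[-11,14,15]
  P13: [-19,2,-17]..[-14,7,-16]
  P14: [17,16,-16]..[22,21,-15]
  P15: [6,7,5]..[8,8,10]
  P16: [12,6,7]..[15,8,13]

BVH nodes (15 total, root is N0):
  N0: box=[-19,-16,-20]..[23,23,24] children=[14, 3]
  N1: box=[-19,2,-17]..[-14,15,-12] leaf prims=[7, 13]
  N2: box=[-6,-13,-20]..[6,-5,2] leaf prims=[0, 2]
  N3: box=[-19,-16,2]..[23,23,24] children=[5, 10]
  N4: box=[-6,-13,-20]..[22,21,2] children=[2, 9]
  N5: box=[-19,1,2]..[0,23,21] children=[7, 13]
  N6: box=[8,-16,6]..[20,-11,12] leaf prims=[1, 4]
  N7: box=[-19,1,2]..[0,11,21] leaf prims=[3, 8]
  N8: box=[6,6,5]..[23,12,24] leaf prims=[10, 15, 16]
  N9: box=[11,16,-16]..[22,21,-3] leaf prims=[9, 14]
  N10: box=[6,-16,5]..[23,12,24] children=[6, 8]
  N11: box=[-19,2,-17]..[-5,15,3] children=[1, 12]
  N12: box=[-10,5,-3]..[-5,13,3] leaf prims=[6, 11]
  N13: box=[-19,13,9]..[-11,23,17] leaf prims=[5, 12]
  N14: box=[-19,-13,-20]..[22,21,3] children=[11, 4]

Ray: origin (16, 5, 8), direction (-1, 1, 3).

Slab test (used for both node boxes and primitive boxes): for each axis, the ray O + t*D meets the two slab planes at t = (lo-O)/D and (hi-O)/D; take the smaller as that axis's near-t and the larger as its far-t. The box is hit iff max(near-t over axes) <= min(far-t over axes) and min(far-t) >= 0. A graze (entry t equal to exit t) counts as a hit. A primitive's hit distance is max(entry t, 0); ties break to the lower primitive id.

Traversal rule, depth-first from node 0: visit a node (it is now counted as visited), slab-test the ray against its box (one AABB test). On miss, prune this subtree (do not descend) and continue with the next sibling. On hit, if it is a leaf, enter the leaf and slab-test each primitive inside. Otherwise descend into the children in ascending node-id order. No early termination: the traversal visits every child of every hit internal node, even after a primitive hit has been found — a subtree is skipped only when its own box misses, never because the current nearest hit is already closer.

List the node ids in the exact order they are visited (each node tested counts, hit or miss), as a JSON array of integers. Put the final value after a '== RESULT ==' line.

Traverse from the root:
N0 x:[-7,35] y:[-21,18] z:[-28/3,16/3] -> hit [-7,16/3], descend [3, 14]
  N3 x:[-7,35] y:[-21,18] z:[-2,16/3] -> hit [-2,16/3], descend [5, 10]
    N5 x:[16,35] y:[-4,18] z:[-2,13/3] -> miss, prune
    N10 x:[-7,10] y:[-21,7] z:[-1,16/3] -> hit [-1,16/3], descend [6, 8]
      N6 x:[-4,8] y:[-21,-16] z:[-2/3,4/3] -> miss, prune
      N8 x:[-7,10] y:[1,7] z:[-1,16/3] -> hit [1,16/3] leaf, test {P10(miss), P15(miss), P16@t=1}
  N14 x:[-6,35] y:[-18,16] z:[-28/3,-5/3] -> miss, prune

Summary -> nodes [0, 3, 5, 10, 6, 8, 14]; box-tests=7; leaf-entries=1; first=P16

== RESULT ==
[0, 3, 5, 10, 6, 8, 14]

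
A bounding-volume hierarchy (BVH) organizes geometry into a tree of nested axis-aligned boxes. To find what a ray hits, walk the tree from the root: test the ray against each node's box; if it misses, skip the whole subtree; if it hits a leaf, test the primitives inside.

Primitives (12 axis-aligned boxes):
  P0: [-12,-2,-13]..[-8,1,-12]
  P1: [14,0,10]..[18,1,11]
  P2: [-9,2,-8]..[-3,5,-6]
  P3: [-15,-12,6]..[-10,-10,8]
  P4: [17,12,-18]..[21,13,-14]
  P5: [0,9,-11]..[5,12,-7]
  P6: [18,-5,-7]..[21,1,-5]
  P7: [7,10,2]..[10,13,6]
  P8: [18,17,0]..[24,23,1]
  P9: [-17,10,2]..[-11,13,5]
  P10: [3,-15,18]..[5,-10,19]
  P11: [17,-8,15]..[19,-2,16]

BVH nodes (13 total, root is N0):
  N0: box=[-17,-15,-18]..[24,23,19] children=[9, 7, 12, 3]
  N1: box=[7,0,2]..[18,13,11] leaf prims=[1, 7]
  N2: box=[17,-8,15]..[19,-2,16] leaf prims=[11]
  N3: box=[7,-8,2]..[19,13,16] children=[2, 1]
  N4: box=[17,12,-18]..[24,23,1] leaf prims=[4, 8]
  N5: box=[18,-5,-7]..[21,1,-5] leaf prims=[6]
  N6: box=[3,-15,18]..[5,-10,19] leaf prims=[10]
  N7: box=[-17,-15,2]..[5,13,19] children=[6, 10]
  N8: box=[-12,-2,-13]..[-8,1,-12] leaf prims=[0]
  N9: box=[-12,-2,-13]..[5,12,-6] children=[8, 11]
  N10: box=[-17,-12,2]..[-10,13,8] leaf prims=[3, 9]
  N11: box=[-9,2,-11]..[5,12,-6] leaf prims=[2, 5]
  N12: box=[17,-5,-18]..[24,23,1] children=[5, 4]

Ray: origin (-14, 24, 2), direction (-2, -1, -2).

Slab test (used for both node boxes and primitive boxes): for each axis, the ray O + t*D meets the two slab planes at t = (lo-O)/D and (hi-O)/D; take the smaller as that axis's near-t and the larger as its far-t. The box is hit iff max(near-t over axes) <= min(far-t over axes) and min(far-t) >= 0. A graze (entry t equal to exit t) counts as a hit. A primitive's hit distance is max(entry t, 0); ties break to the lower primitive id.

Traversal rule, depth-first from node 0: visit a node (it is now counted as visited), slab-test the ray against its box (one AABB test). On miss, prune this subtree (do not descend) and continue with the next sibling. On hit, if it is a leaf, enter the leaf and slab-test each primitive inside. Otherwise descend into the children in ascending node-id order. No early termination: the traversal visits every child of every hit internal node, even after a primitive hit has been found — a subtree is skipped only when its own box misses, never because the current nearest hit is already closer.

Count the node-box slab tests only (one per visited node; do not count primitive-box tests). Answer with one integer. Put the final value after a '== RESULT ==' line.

Walk:
N0 x:[-19,3/2] y:[1,39] z:[-17/2,10] -> hit [1,3/2], descend [3, 7, 9, 12]
  N3 x:[-33/2,-21/2] y:[11,32] z:[-7,0] -> miss, prune
  N7 x:[-19/2,3/2] y:[11,39] z:[-17/2,0] -> miss, prune
  N9 x:[-19/2,-1] y:[12,26] z:[4,15/2] -> miss, prune
  N12 x:[-19,-31/2] y:[1,29] z:[1/2,10] -> miss, prune

order=[0, 3, 7, 9, 12]  |boxes|=5  |leaves|=0  hit=miss

== RESULT ==
5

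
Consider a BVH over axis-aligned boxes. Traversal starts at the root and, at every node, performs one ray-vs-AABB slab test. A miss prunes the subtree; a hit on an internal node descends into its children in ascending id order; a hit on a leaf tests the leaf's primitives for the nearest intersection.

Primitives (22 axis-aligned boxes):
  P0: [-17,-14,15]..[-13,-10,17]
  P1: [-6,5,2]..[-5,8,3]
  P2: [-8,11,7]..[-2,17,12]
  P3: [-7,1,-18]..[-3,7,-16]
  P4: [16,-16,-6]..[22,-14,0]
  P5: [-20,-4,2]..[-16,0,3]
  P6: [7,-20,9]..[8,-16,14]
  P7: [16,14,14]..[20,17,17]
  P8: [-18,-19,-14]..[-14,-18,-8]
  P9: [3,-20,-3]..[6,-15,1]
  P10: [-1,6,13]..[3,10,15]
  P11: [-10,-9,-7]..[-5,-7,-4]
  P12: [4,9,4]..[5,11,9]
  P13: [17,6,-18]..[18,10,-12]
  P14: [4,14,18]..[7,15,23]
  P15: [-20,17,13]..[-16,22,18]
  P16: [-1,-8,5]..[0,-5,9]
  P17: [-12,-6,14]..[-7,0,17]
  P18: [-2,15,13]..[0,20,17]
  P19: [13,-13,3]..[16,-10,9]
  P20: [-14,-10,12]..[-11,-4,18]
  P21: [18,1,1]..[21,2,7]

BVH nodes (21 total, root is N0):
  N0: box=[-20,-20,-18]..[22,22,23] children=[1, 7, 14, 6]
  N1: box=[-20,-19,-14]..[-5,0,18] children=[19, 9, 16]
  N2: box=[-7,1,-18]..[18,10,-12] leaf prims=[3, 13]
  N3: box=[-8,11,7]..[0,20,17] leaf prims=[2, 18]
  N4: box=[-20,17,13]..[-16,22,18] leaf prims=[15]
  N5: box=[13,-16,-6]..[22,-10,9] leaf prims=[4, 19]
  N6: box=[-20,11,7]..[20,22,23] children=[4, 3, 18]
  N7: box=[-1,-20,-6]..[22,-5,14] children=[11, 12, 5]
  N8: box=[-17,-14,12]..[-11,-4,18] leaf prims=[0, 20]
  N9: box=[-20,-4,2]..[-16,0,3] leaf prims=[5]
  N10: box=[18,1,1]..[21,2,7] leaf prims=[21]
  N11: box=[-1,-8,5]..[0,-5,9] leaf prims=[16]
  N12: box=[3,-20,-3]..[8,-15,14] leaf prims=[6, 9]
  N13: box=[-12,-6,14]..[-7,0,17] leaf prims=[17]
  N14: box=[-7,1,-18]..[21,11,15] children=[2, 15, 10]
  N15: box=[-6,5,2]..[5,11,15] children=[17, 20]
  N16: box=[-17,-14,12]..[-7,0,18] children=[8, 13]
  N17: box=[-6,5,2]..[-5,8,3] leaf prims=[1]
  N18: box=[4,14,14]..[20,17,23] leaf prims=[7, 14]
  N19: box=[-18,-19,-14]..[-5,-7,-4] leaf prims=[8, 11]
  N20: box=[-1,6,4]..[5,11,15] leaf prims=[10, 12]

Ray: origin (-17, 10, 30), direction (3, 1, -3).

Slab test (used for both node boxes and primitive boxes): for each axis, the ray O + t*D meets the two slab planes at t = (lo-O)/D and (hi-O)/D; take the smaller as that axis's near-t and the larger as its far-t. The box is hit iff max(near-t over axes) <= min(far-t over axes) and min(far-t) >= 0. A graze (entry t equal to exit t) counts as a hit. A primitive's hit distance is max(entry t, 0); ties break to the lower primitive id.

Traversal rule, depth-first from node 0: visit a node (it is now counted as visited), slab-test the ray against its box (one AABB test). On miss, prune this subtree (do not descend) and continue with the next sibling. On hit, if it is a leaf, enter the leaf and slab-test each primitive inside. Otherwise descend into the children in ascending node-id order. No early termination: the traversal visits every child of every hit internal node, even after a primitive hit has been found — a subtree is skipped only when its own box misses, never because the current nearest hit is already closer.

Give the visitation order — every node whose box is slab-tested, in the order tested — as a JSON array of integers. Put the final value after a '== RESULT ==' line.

Walk:
N0 x:[-1,13] y:[-30,12] z:[7/3,16] -> hit [7/3,12], descend [1, 6, 7, 14]
  N1 x:[-1,4] y:[-29,-10] z:[4,44/3] -> miss, prune
  N6 x:[-1,37/3] y:[1,12] z:[7/3,23/3] -> hit [7/3,23/3], descend [3, 4, 18]
    N3 x:[3,17/3] y:[1,10] z:[13/3,23/3] -> hit [13/3,17/3] leaf, test {P2(miss), P18@t=5}
    N4 x:[-1,1/3] y:[7,12] z:[4,17/3] -> miss, prune
    N18 x:[7,37/3] y:[4,7] z:[7/3,16/3] -> miss, prune
  N7 x:[16/3,13] y:[-30,-15] z:[16/3,12] -> miss, prune
  N14 x:[10/3,38/3] y:[-9,1] z:[5,16] -> miss, prune

Summary -> nodes [0, 1, 6, 3, 4, 18, 7, 14]; box-tests=8; leaf-entries=1; first=P18

== RESULT ==
[0, 1, 6, 3, 4, 18, 7, 14]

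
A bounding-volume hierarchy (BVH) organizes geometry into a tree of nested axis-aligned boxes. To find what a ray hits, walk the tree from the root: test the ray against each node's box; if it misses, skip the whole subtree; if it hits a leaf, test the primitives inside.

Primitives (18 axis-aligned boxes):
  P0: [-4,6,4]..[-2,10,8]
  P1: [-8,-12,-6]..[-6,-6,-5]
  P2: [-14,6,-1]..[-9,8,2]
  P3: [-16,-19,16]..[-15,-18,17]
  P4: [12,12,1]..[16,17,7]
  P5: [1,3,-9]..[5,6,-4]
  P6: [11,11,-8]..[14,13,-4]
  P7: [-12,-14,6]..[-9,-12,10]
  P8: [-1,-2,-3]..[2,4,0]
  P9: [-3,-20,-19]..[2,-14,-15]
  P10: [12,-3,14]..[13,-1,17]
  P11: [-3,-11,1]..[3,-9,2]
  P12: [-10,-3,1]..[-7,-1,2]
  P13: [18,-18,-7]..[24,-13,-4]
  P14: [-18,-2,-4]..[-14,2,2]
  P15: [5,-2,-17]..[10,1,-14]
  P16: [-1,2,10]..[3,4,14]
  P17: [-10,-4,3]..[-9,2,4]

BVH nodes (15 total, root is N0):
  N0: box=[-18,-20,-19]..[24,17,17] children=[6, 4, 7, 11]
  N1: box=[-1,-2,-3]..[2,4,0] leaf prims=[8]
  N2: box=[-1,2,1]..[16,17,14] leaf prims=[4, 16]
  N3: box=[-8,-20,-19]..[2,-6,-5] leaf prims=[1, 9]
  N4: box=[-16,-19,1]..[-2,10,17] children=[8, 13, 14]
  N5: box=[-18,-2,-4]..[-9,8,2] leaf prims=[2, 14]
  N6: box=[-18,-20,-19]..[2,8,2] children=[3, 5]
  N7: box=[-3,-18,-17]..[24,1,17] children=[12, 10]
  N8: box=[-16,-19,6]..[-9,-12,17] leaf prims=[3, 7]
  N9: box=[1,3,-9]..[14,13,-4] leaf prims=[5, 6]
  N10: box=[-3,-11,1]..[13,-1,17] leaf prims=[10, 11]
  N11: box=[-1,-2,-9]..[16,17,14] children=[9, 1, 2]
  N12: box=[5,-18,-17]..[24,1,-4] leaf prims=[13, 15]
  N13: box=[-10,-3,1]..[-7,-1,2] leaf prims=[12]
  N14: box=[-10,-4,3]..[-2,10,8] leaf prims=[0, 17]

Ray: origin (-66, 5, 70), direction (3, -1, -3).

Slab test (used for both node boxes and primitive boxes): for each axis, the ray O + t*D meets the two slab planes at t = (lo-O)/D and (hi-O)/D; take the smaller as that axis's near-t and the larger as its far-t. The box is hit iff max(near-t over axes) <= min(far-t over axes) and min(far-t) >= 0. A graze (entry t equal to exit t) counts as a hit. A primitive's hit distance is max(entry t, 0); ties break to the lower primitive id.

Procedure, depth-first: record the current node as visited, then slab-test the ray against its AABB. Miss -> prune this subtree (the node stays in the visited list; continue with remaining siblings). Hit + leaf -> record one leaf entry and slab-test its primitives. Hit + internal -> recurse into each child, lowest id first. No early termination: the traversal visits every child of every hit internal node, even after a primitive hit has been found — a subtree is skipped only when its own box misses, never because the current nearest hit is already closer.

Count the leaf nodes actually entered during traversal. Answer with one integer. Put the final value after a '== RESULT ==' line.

Walk:
N0 x:[16,30] y:[-12,25] z:[53/3,89/3] -> hit [53/3,25], descend [4, 6, 7, 11]
  N4 x:[50/3,64/3] y:[-5,24] z:[53/3,23] -> hit [53/3,64/3], descend [8, 13, 14]
    N8 x:[50/3,19] y:[17,24] z:[53/3,64/3] -> hit [53/3,19] leaf, test {P3(miss), P7(miss)}
    N13 x:[56/3,59/3] y:[6,8] z:[68/3,23] -> miss, prune
    N14 x:[56/3,64/3] y:[-5,9] z:[62/3,67/3] -> miss, prune
  N6 x:[16,68/3] y:[-3,25] z:[68/3,89/3] -> hit [68/3,68/3], descend [3, 5]
    N3 x:[58/3,68/3] y:[11,25] z:[25,89/3] -> miss, prune
    N5 x:[16,19] y:[-3,7] z:[68/3,74/3] -> miss, prune
  N7 x:[21,30] y:[4,23] z:[53/3,29] -> hit [21,23], descend [10, 12]
    N10 x:[21,79/3] y:[6,16] z:[53/3,23] -> miss, prune
    N12 x:[71/3,30] y:[4,23] z:[74/3,29] -> miss, prune
  N11 x:[65/3,82/3] y:[-12,7] z:[56/3,79/3] -> miss, prune

order=[0, 4, 8, 13, 14, 6, 3, 5, 7, 10, 12, 11]  |boxes|=12  |leaves|=1  hit=miss

== RESULT ==
1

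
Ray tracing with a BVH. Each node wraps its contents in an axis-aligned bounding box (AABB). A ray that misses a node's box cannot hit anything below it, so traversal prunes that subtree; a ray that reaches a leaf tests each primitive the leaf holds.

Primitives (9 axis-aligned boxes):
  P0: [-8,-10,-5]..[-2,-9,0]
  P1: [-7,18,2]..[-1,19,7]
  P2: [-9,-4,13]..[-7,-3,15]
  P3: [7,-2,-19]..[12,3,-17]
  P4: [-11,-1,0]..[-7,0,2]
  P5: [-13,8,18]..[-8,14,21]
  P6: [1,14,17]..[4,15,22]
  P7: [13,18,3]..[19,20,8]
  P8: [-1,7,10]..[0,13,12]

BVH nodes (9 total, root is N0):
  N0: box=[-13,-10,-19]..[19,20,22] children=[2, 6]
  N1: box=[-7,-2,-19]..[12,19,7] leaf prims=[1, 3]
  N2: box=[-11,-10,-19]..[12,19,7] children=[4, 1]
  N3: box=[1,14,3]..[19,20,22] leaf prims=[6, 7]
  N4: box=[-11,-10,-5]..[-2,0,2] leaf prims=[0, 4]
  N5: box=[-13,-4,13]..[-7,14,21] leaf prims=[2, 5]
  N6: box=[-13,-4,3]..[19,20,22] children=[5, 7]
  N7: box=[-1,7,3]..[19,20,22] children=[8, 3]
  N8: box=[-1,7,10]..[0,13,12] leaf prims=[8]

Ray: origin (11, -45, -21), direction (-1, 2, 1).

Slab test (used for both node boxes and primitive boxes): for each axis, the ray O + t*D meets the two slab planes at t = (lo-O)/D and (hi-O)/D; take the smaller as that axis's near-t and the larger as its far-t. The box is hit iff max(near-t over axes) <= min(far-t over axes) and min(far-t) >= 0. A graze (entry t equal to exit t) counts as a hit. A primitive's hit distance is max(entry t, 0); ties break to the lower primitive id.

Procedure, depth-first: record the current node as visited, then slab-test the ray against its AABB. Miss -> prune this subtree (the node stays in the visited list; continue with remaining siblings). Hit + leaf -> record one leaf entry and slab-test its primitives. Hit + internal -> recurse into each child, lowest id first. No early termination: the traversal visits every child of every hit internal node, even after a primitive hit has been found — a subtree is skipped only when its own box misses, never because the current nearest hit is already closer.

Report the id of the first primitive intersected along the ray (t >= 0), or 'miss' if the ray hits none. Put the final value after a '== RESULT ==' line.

Walk:
N0 x:[-8,24] y:[35/2,65/2] z:[2,43] -> hit [35/2,24], descend [2, 6]
  N2 x:[-1,22] y:[35/2,32] z:[2,28] -> hit [35/2,22], descend [1, 4]
    N1 x:[-1,18] y:[43/2,32] z:[2,28] -> miss, prune
    N4 x:[13,22] y:[35/2,45/2] z:[16,23] -> hit [35/2,22] leaf, test {P0@t=35/2, P4@t=22}
  N6 x:[-8,24] y:[41/2,65/2] z:[24,43] -> hit [24,24], descend [5, 7]
    N5 x:[18,24] y:[41/2,59/2] z:[34,42] -> miss, prune
    N7 x:[-8,12] y:[26,65/2] z:[24,43] -> miss, prune

7 AABB tests over nodes [0, 2, 1, 4, 6, 5, 7]; 1 leaf entered; closest P0.

== RESULT ==
0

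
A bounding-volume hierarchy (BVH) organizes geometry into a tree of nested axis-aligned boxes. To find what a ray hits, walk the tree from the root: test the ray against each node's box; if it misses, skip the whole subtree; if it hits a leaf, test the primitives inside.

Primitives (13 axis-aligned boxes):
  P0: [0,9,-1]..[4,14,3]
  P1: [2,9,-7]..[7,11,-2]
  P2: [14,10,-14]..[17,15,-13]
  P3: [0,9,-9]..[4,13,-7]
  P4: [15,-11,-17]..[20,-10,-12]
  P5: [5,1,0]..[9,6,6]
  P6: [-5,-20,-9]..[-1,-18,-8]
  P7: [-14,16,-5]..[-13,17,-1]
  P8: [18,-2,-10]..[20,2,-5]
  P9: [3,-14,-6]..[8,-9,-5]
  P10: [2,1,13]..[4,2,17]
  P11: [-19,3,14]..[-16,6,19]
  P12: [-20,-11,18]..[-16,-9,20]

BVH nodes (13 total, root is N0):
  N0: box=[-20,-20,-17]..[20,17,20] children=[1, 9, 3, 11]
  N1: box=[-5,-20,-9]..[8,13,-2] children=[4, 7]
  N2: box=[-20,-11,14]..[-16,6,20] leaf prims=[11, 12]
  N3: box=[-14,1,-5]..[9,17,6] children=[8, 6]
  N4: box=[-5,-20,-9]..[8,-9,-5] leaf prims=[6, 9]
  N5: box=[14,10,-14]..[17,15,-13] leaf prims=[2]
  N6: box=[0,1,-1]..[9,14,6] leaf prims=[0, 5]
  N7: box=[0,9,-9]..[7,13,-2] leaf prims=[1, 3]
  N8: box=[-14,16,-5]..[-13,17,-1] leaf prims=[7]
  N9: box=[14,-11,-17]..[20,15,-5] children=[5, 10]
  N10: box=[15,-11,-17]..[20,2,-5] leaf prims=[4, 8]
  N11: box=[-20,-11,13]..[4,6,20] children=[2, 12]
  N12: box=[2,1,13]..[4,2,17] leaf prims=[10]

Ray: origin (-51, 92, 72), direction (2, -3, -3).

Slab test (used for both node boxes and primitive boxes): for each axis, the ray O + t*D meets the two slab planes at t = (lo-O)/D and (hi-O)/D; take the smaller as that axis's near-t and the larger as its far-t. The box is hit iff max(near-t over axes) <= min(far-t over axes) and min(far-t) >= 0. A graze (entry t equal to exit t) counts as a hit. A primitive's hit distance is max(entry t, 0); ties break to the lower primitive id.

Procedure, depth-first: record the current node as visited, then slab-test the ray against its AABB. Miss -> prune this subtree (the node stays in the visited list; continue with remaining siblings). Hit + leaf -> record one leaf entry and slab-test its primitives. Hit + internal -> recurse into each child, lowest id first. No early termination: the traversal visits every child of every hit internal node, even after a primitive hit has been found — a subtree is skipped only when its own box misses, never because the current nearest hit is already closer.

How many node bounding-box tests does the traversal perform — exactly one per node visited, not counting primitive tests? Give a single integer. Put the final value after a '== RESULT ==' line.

Trace the traversal:
N0 x:[31/2,71/2] y:[25,112/3] z:[52/3,89/3] -> hit [25,89/3], descend [1, 3, 9, 11]
  N1 x:[23,59/2] y:[79/3,112/3] z:[74/3,27] -> hit [79/3,27], descend [4, 7]
    N4 x:[23,59/2] y:[101/3,112/3] z:[77/3,27] -> miss, prune
    N7 x:[51/2,29] y:[79/3,83/3] z:[74/3,27] -> hit [79/3,27] leaf, test {P1(miss), P3@t=79/3}
  N3 x:[37/2,30] y:[25,91/3] z:[22,77/3] -> hit [25,77/3], descend [6, 8]
    N6 x:[51/2,30] y:[26,91/3] z:[22,73/3] -> miss, prune
    N8 x:[37/2,19] y:[25,76/3] z:[73/3,77/3] -> miss, prune
  N9 x:[65/2,71/2] y:[77/3,103/3] z:[77/3,89/3] -> miss, prune
  N11 x:[31/2,55/2] y:[86/3,103/3] z:[52/3,59/3] -> miss, prune

9 AABB tests over nodes [0, 1, 4, 7, 3, 6, 8, 9, 11]; 1 leaf entered; closest P3.

== RESULT ==
9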